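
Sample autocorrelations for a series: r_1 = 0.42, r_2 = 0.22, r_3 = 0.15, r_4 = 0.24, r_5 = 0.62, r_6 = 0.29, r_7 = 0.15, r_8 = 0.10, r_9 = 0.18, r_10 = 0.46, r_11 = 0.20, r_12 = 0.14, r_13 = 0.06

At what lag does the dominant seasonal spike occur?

5

The largest autocorrelation is r_5 = 0.62, with a weaker echo at lag 10 (0.46); the remaining lags stay at or below 0.42. The elevated value at lag 1 (0.42), dropping to 0.22 at lag 2, reflects decaying short-term dependence rather than seasonality.
The dominant spike at lag 5 indicates a seasonal period of 5.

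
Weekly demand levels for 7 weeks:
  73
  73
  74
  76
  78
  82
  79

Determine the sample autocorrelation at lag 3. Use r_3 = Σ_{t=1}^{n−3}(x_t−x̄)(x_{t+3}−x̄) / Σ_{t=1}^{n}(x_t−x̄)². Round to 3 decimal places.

-0.266

Mean x̄ = (73 + 73 + 74 + 76 + 78 + 82 + 79)/7 = 76.4286
Deviations from mean: -3.4286, -3.4286, -2.4286, -0.4286, 1.5714, 5.5714, 2.5714
Σ(x_t−x̄)(x_{t+3}−x̄) = (1.4694) + (-5.3878) + (-13.5306) + (-1.1020) = -18.5510
Denominator Σ(x_t−x̄)² = 69.7143
r_3 = -18.5510 / 69.7143 = -0.266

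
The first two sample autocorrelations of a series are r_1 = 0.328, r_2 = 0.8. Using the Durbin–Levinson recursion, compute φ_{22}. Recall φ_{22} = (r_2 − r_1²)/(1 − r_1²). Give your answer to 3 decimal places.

0.776

φ_{22} = (r_2 − r_1²) / (1 − r_1²)
r_1² = (0.328)² = 0.107584
Numerator = 0.8 − 0.1076 = 0.6924; denominator = 1 − 0.1076 = 0.8924
φ_{22} = 0.6924 / 0.8924 = 0.776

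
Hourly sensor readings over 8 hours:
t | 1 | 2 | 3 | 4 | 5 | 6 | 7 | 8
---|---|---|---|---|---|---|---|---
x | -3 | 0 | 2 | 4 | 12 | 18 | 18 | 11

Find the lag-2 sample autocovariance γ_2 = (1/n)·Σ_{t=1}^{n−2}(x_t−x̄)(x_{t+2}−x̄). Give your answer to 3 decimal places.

Mean x̄ = (-3 + 0 + 2 + 4 + 12 + 18 + 18 + 11)/8 = 7.7500
Deviations: -10.7500, -7.7500, -5.7500, -3.7500, 4.2500, 10.2500, 10.2500, 3.2500
Σ_{t=1}^{6}(x_t−x̄)(x_{t+2}−x̄) = 104.8750
γ_2 = 104.8750 / 8 = 13.109

13.109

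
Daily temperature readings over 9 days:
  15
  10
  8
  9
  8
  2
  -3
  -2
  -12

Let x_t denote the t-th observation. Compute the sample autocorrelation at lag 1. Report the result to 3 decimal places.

0.491

Mean x̄ = (15 + 10 + 8 + 9 + 8 + 2 − 3 − 2 − 12)/9 = 3.8889
Numerator Σ_{t=1}^{8}(x_t−x̄)(x_{t+1}−x̄) = 274.4321
Denominator Σ(x_t−x̄)² = 558.8889
r_1 = 274.4321 / 558.8889 = 0.491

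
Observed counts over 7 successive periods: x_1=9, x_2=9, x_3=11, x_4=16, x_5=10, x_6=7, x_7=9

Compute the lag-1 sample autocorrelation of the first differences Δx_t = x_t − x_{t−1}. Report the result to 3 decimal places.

First differences Δx: 0, 2, 5, -6, -3, 2
Mean of differences = 0.0000
Numerator Σ(Δx_t−Δx̄)(Δx_{t+1}−Δx̄) = -8.0000
Denominator Σ(Δx_t−Δx̄)² = 78.0000
r_1(Δx) = -8.0000 / 78.0000 = -0.103

-0.103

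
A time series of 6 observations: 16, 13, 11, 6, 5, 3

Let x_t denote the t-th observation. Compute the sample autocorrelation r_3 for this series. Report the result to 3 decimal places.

-0.377

Mean x̄ = (16 + 13 + 11 + 6 + 5 + 3)/6 = 9.0000
Deviations from mean: 7.0000, 4.0000, 2.0000, -3.0000, -4.0000, -6.0000
Numerator Σ_{t=1}^{3}(x_t−x̄)(x_{t+3}−x̄) = -49.0000
Denominator Σ(x_t−x̄)² = 130.0000
r_3 = -49.0000 / 130.0000 = -0.377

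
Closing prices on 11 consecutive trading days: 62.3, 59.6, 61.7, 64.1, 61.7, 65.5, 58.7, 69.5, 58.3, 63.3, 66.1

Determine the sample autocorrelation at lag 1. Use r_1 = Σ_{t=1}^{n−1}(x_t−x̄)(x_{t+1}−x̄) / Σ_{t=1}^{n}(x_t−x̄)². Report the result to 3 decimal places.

Mean x̄ = (62.3 + 59.6 + 61.7 + 64.1 + 61.7 + 65.5 + 58.7 + 69.5 + 58.3 + 63.3 + 66.1)/11 = 62.8000
Numerator Σ_{t=1}^{10}(x_t−x̄)(x_{t+1}−x̄) = -70.0000
Denominator Σ(x_t−x̄)² = 114.9800
r_1 = -70.0000 / 114.9800 = -0.609

-0.609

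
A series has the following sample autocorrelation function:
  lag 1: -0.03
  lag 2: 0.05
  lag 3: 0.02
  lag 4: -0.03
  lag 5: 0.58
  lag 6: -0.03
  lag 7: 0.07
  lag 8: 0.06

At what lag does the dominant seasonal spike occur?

5

The largest autocorrelation is r_5 = 0.58; the remaining lags stay at or below 0.07.
The dominant spike at lag 5 indicates a seasonal period of 5.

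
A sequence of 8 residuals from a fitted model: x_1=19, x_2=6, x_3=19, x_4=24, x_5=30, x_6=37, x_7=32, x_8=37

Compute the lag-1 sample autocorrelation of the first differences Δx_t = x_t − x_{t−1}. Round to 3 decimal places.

First differences Δx: -13, 13, 5, 6, 7, -5, 5
Mean of differences = 2.5714
Numerator Σ(Δx_t−Δx̄)(Δx_{t+1}−Δx̄) = -165.4694
Denominator Σ(Δx_t−Δx̄)² = 451.7143
r_1(Δx) = -165.4694 / 451.7143 = -0.366

-0.366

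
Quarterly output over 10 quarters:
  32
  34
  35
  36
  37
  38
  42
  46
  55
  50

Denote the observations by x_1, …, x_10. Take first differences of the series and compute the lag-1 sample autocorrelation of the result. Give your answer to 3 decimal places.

First differences Δx: 2, 1, 1, 1, 1, 4, 4, 9, -5
Mean of differences = 2.0000
Numerator Σ(Δx_t−Δx̄)(Δx_{t+1}−Δx̄) = -30.0000
Denominator Σ(Δx_t−Δx̄)² = 110.0000
r_1(Δx) = -30.0000 / 110.0000 = -0.273

-0.273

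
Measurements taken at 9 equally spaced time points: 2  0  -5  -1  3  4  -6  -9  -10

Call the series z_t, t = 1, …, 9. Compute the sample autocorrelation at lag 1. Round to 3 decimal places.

Mean z̄ = (2 + 0 − 5 − 1 + 3 + 4 − 6 − 9 − 10)/9 = -2.4444
Numerator Σ_{t=1}^{8}(z_t−z̄)(z_{t+1}−z̄) = 93.8025
Denominator Σ(z_t−z̄)² = 218.2222
r_1 = 93.8025 / 218.2222 = 0.430

0.430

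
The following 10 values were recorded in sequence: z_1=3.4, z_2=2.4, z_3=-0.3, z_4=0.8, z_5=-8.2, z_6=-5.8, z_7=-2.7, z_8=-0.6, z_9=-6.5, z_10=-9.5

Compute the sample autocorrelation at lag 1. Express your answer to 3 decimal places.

Mean z̄ = (3.4 + 2.4 − 0.3 + 0.8 − 8.2 − 5.8 − 2.7 − 0.6 − 6.5 − 9.5)/10 = -2.7000
Numerator Σ_{t=1}^{9}(z_t−z̄)(z_{t+1}−z̄) = 67.4100
Denominator Σ(z_t−z̄)² = 186.1800
r_1 = 67.4100 / 186.1800 = 0.362

0.362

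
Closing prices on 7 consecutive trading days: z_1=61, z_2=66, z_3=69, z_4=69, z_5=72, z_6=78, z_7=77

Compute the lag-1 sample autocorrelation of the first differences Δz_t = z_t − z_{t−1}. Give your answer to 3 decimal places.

First differences Δz: 5, 3, 0, 3, 6, -1
Mean of differences = 2.6667
Numerator Σ(Δz_t−Δz̄)(Δz_{t+1}−Δz̄) = -12.1111
Denominator Σ(Δz_t−Δz̄)² = 37.3333
r_1(Δz) = -12.1111 / 37.3333 = -0.324

-0.324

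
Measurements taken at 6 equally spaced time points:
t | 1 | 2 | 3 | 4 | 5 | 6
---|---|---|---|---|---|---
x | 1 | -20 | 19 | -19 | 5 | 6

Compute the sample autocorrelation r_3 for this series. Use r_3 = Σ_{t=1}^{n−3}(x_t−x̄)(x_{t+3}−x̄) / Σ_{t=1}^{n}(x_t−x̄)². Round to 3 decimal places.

Mean x̄ = (1 − 20 + 19 − 19 + 5 + 6)/6 = -1.3333
Deviations from mean: 2.3333, -18.6667, 20.3333, -17.6667, 6.3333, 7.3333
Numerator Σ_{t=1}^{3}(x_t−x̄)(x_{t+3}−x̄) = -10.3333
Denominator Σ(x_t−x̄)² = 1173.3333
r_3 = -10.3333 / 1173.3333 = -0.009

-0.009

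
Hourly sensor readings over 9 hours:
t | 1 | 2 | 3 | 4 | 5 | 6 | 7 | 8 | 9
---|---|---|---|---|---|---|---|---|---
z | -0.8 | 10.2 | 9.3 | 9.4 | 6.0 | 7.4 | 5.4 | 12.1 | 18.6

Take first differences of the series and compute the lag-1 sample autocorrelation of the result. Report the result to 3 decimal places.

First differences Δz: 11.0, -0.9, 0.1, -3.4, 1.4, -2.0, 6.7, 6.5
Mean of differences = 2.4250
Numerator Σ(Δz_t−Δz̄)(Δz_{t+1}−Δz̄) = 1.7719
Denominator Σ(Δz_t−Δz̄)² = 179.4350
r_1(Δz) = 1.7719 / 179.4350 = 0.010

0.010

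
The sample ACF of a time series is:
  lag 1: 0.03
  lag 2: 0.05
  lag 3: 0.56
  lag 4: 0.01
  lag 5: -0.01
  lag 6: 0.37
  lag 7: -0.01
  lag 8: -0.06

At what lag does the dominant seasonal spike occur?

3

The largest autocorrelation is r_3 = 0.56, with a weaker echo at lag 6 (0.37); the remaining lags stay at or below 0.05.
The dominant spike at lag 3 indicates a seasonal period of 3.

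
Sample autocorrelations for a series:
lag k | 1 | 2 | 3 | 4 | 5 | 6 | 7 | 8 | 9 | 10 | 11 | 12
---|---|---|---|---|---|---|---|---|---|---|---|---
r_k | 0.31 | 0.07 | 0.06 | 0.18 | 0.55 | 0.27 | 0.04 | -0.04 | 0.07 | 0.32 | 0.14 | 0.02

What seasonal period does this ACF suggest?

5

The largest autocorrelation is r_5 = 0.55, with a weaker echo at lag 10 (0.32); the remaining lags stay at or below 0.31. The elevated value at lag 1 (0.31), dropping to 0.07 at lag 2, reflects decaying short-term dependence rather than seasonality.
The dominant spike at lag 5 indicates a seasonal period of 5.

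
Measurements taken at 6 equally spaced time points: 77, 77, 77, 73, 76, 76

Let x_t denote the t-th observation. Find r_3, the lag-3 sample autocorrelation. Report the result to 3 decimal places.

Mean x̄ = (77 + 77 + 77 + 73 + 76 + 76)/6 = 76.0000
Σ(x_t−x̄)(x_{t+3}−x̄) = (-3.0000) + (0.0000) + (0.0000) = -3.0000
Denominator Σ(x_t−x̄)² = 12.0000
r_3 = -3.0000 / 12.0000 = -0.250

-0.250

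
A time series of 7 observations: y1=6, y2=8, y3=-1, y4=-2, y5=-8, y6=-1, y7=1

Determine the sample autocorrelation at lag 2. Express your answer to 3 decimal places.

-0.092

Mean ȳ = (6 + 8 − 1 − 2 − 8 − 1 + 1)/7 = 0.4286
Deviations from mean: 5.5714, 7.5714, -1.4286, -2.4286, -8.4286, -1.4286, 0.5714
Σ(y_t−ȳ)(y_{t+2}−ȳ) = (-7.9592) + (-18.3878) + (12.0408) + (3.4694) + (-4.8163) = -15.6531
Denominator Σ(y_t−ȳ)² = 169.7143
r_2 = -15.6531 / 169.7143 = -0.092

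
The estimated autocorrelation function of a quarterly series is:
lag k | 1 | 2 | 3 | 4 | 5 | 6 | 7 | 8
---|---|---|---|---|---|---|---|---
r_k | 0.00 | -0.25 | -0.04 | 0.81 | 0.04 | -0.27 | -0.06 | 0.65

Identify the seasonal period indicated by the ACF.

4

The largest autocorrelation is r_4 = 0.81, with a weaker echo at lag 8 (0.65); the remaining lags stay at or below 0.04.
The dominant spike at lag 4 indicates a seasonal period of 4.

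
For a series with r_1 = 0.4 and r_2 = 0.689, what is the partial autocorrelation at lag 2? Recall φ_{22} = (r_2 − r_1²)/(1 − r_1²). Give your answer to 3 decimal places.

φ_{22} = (r_2 − r_1²) / (1 − r_1²)
r_1² = (0.4)² = 0.16
Numerator = 0.689 − 0.1600 = 0.5290; denominator = 1 − 0.1600 = 0.8400
φ_{22} = 0.5290 / 0.8400 = 0.630

0.630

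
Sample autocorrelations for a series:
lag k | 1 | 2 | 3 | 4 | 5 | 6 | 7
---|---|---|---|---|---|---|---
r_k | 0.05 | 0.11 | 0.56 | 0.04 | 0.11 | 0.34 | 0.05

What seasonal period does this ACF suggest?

The largest autocorrelation is r_3 = 0.56, with a weaker echo at lag 6 (0.34); the remaining lags stay at or below 0.11.
The dominant spike at lag 3 indicates a seasonal period of 3.

3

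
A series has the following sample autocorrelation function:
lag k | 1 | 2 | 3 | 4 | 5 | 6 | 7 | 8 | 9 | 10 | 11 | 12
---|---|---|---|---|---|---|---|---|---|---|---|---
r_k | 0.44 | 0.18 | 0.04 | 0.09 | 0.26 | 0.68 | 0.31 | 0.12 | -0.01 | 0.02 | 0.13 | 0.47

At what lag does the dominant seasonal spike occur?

6

The largest autocorrelation is r_6 = 0.68, with a weaker echo at lag 12 (0.47); the remaining lags stay at or below 0.44. The elevated value at lag 1 (0.44), dropping to 0.18 at lag 2, reflects decaying short-term dependence rather than seasonality.
The dominant spike at lag 6 indicates a seasonal period of 6.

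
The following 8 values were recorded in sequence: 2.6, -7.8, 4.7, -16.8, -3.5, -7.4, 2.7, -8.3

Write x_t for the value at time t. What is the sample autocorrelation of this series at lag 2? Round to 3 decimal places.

Mean x̄ = (2.6 − 7.8 + 4.7 − 16.8 − 3.5 − 7.4 + 2.7 − 8.3)/8 = -4.2250
Deviations from mean: 6.8250, -3.5750, 8.9250, -12.5750, 0.7250, -3.1750, 6.9250, -4.0750
Numerator Σ_{t=1}^{6}(x_t−x̄)(x_{t+2}−x̄) = 170.2238
Denominator Σ(x_t−x̄)² = 372.3150
r_2 = 170.2238 / 372.3150 = 0.457

0.457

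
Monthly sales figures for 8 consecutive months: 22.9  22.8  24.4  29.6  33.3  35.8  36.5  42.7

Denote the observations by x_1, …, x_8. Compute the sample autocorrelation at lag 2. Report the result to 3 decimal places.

0.299

Mean x̄ = (22.9 + 22.8 + 24.4 + 29.6 + 33.3 + 35.8 + 36.5 + 42.7)/8 = 31.0000
Numerator Σ_{t=1}^{6}(x_t−x̄)(x_{t+2}−x̄) = 111.8500
Denominator Σ(x_t−x̄)² = 373.8400
r_2 = 111.8500 / 373.8400 = 0.299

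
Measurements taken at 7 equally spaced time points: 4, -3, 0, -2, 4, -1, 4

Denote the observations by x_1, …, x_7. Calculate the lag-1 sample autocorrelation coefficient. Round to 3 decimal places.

Mean x̄ = (4 − 3 + 0 − 2 + 4 − 1 + 4)/7 = 0.8571
Deviations from mean: 3.1429, -3.8571, -0.8571, -2.8571, 3.1429, -1.8571, 3.1429
Σ(x_t−x̄)(x_{t+1}−x̄) = (-12.1224) + (3.3061) + (2.4490) + (-8.9796) + (-5.8367) + (-5.8367) = -27.0204
Denominator Σ(x_t−x̄)² = 56.8571
r_1 = -27.0204 / 56.8571 = -0.475

-0.475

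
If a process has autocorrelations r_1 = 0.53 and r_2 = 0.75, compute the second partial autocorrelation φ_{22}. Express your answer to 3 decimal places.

0.652

φ_{22} = (r_2 − r_1²) / (1 − r_1²)
r_1² = (0.53)² = 0.2809
Numerator = 0.75 − 0.2809 = 0.4691; denominator = 1 − 0.2809 = 0.7191
φ_{22} = 0.4691 / 0.7191 = 0.652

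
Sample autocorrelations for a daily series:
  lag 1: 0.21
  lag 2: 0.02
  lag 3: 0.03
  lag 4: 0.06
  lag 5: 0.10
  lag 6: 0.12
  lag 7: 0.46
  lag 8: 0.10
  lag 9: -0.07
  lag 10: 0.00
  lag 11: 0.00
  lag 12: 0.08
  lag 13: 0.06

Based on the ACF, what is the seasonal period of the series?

The largest autocorrelation is r_7 = 0.46; the remaining lags stay at or below 0.21. The elevated value at lag 1 (0.21), dropping to 0.02 at lag 2, reflects decaying short-term dependence rather than seasonality.
The dominant spike at lag 7 indicates a seasonal period of 7.

7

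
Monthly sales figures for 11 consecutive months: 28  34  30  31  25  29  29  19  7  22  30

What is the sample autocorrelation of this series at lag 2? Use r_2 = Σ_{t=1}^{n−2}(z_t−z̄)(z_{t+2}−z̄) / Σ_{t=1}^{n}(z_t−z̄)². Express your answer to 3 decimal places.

Mean z̄ = (28 + 34 + 30 + 31 + 25 + 29 + 29 + 19 + 7 + 22 + 30)/11 = 25.8182
Numerator Σ_{t=1}^{9}(z_t−z̄)(z_{t+2}−z̄) = -72.2479
Denominator Σ(z_t−z̄)² = 569.6364
r_2 = -72.2479 / 569.6364 = -0.127

-0.127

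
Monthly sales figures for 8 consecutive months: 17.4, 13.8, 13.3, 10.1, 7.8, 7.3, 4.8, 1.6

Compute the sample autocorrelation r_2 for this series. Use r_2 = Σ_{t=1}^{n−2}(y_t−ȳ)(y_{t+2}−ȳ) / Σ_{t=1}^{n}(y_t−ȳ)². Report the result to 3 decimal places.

Mean ȳ = (17.4 + 13.8 + 13.3 + 10.1 + 7.8 + 7.3 + 4.8 + 1.6)/8 = 9.5125
Deviations from mean: 7.8875, 4.2875, 3.7875, 0.5875, -1.7125, -2.2125, -4.7125, -7.9125
Numerator Σ_{t=1}^{6}(y_t−ȳ)(y_{t+2}−ȳ) = 50.1834
Denominator Σ(y_t−ȳ)² = 187.9288
r_2 = 50.1834 / 187.9288 = 0.267

0.267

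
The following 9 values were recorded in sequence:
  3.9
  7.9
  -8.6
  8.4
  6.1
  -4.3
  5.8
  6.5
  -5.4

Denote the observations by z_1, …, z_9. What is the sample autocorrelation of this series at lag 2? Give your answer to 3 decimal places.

-0.316

Mean z̄ = (3.9 + 7.9 − 8.6 + 8.4 + 6.1 − 4.3 + 5.8 + 6.5 − 5.4)/9 = 2.2556
Σ(z_t−z̄)(z_{t+2}−z̄) = (-17.8514) + (34.6820) + (-41.7336) + (-40.2802) + (13.6264) + (-27.8247) + (-27.1347) = -106.5162
Denominator Σ(z_t−z̄)² = 337.1022
r_2 = -106.5162 / 337.1022 = -0.316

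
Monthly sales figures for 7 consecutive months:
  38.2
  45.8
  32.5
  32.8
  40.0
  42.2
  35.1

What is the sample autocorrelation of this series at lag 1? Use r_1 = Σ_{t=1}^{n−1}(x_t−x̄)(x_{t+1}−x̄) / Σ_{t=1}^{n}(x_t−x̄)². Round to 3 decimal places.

Mean x̄ = (38.2 + 45.8 + 32.5 + 32.8 + 40.0 + 42.2 + 35.1)/7 = 38.0857
Deviations from mean: 0.1143, 7.7143, -5.5857, -5.2857, 1.9143, 4.1143, -2.9857
Σ(x_t−x̄)(x_{t+1}−x̄) = (0.8816) + (-43.0898) + (29.5245) + (-10.1184) + (7.8759) + (-12.2841) = -27.2102
Denominator Σ(x_t−x̄)² = 148.1686
r_1 = -27.2102 / 148.1686 = -0.184

-0.184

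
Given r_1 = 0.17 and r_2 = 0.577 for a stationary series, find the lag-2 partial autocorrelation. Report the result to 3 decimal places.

0.564

φ_{22} = (r_2 − r_1²) / (1 − r_1²)
r_1² = (0.17)² = 0.0289
Numerator = 0.577 − 0.0289 = 0.5481; denominator = 1 − 0.0289 = 0.9711
φ_{22} = 0.5481 / 0.9711 = 0.564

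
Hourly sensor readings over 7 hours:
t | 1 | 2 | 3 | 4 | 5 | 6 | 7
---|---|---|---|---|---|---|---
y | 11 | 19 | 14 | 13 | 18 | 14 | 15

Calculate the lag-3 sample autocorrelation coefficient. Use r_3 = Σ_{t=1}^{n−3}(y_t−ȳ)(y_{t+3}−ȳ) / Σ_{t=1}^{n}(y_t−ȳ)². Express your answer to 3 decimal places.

0.441

Mean ȳ = (11 + 19 + 14 + 13 + 18 + 14 + 15)/7 = 14.8571
Deviations from mean: -3.8571, 4.1429, -0.8571, -1.8571, 3.1429, -0.8571, 0.1429
Σ(y_t−ȳ)(y_{t+3}−ȳ) = (7.1633) + (13.0204) + (0.7347) + (-0.2653) = 20.6531
Denominator Σ(y_t−ȳ)² = 46.8571
r_3 = 20.6531 / 46.8571 = 0.441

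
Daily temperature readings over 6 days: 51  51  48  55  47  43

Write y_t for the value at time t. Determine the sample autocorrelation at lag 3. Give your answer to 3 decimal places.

Mean ȳ = (51 + 51 + 48 + 55 + 47 + 43)/6 = 49.1667
Σ(y_t−ȳ)(y_{t+3}−ȳ) = (10.6944) + (-3.9722) + (7.1944) = 13.9167
Denominator Σ(y_t−ȳ)² = 84.8333
r_3 = 13.9167 / 84.8333 = 0.164

0.164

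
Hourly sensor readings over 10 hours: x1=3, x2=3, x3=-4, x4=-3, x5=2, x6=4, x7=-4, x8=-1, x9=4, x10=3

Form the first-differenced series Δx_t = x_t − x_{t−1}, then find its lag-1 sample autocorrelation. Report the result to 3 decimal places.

-0.124

First differences Δx: 0, -7, 1, 5, 2, -8, 3, 5, -1
Mean of differences = 0.0000
Numerator Σ(Δx_t−Δx̄)(Δx_{t+1}−Δx̄) = -22.0000
Denominator Σ(Δx_t−Δx̄)² = 178.0000
r_1(Δx) = -22.0000 / 178.0000 = -0.124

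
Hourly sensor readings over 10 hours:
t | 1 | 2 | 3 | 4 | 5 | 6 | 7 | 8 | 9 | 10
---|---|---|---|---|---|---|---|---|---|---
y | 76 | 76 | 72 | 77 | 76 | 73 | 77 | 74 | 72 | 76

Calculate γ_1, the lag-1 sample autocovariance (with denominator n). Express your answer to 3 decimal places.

Mean ȳ = (76 + 76 + 72 + 77 + 76 + 73 + 77 + 74 + 72 + 76)/10 = 74.9000
Σ_{t=1}^{9}(y_t−ȳ)(y_{t+1}−ȳ) = -14.3100
γ_1 = -14.3100 / 10 = -1.431

-1.431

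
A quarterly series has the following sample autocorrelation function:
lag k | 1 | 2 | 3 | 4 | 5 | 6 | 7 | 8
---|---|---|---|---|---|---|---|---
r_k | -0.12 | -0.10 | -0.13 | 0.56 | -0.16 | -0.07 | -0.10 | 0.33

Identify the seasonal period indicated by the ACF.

The largest autocorrelation is r_4 = 0.56, with a weaker echo at lag 8 (0.33); the remaining lags stay at or below -0.07.
The dominant spike at lag 4 indicates a seasonal period of 4.

4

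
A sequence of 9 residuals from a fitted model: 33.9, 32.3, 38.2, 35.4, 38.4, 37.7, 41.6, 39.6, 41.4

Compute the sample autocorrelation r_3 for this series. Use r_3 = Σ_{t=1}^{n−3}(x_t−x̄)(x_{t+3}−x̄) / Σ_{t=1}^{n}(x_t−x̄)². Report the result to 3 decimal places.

Mean x̄ = (33.9 + 32.3 + 38.2 + 35.4 + 38.4 + 37.7 + 41.6 + 39.6 + 41.4)/9 = 37.6111
Σ(x_t−x̄)(x_{t+3}−x̄) = (8.2057) + (-4.1899) + (0.0523) + (-8.8199) + (1.5690) + (0.3368) = -2.8459
Denominator Σ(x_t−x̄)² = 82.0689
r_3 = -2.8459 / 82.0689 = -0.035

-0.035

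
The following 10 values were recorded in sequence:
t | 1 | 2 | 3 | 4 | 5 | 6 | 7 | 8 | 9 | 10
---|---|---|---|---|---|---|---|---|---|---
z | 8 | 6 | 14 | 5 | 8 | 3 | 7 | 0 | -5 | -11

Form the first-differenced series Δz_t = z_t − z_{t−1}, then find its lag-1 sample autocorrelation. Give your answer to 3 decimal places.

-0.523

First differences Δz: -2, 8, -9, 3, -5, 4, -7, -5, -6
Mean of differences = -2.1111
Numerator Σ(Δz_t−Δz̄)(Δz_{t+1}−Δz̄) = -140.6790
Denominator Σ(Δz_t−Δz̄)² = 268.8889
r_1(Δz) = -140.6790 / 268.8889 = -0.523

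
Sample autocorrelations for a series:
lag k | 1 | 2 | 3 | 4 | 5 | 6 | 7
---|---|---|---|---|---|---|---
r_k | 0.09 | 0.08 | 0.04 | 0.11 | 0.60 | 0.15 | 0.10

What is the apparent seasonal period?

5

The largest autocorrelation is r_5 = 0.60; the remaining lags stay at or below 0.15.
The dominant spike at lag 5 indicates a seasonal period of 5.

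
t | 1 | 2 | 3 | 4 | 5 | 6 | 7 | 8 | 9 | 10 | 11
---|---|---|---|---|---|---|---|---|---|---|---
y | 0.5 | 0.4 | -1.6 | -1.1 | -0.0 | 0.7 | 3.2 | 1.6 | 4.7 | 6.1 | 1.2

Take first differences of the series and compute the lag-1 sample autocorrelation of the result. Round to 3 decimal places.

-0.191

First differences Δy: -0.1, -2.0, 0.5, 1.1, 0.7, 2.5, -1.6, 3.1, 1.4, -4.9
Mean of differences = 0.0700
Numerator Σ(Δy_t−Δȳ)(Δy_{t+1}−Δȳ) = -9.6139
Denominator Σ(Δy_t−Δȳ)² = 50.3010
r_1(Δy) = -9.6139 / 50.3010 = -0.191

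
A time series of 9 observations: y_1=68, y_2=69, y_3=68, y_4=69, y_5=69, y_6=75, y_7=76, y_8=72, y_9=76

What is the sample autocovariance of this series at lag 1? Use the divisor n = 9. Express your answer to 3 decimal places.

4.840

Mean ȳ = (68 + 69 + 68 + 69 + 69 + 75 + 76 + 72 + 76)/9 = 71.3333
Σ_{t=1}^{8}(y_t−ȳ)(y_{t+1}−ȳ) = 43.5556
γ_1 = 43.5556 / 9 = 4.840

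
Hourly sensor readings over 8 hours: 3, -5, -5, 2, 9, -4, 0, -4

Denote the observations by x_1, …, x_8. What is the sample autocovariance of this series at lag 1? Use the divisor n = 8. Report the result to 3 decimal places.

Mean x̄ = (3 − 5 − 5 + 2 + 9 − 4 + 0 − 4)/8 = -0.5000
Deviations: 3.5000, -4.5000, -4.5000, 2.5000, 9.5000, -3.5000, 0.5000, -3.5000
Σ_{t=1}^{7}(x_t−x̄)(x_{t+1}−x̄) = -19.7500
γ_1 = -19.7500 / 8 = -2.469

-2.469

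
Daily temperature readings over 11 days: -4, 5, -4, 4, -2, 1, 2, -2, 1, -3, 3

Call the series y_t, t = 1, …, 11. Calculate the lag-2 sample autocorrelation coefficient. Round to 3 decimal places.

0.505

Mean ȳ = (-4 + 5 − 4 + 4 − 2 + 1 + 2 − 2 + 1 − 3 + 3)/11 = 0.0909
Numerator Σ_{t=1}^{9}(y_t−ȳ)(y_{t+2}−ȳ) = 52.9835
Denominator Σ(y_t−ȳ)² = 104.9091
r_2 = 52.9835 / 104.9091 = 0.505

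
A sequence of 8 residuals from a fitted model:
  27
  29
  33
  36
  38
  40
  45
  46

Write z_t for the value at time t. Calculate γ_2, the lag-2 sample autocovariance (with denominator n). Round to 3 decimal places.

9.453

Mean z̄ = (27 + 29 + 33 + 36 + 38 + 40 + 45 + 46)/8 = 36.7500
Σ_{t=1}^{6}(z_t−z̄)(z_{t+2}−z̄) = 75.6250
γ_2 = 75.6250 / 8 = 9.453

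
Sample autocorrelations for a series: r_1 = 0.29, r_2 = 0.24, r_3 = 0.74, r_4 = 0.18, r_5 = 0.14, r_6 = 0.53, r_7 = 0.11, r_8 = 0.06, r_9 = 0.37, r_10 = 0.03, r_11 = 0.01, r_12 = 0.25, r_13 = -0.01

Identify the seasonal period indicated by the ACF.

3

The largest autocorrelation is r_3 = 0.74, with weaker echoes at lags 6 (0.53) and 9 (0.37); the remaining lags stay at or below 0.29. The elevated value at lag 1 (0.29), dropping to 0.24 at lag 2, reflects decaying short-term dependence rather than seasonality.
The dominant spike at lag 3 indicates a seasonal period of 3.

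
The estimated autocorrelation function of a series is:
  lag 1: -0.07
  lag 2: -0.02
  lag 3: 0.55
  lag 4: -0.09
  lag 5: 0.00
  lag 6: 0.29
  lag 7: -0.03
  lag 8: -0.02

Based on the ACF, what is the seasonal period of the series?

The largest autocorrelation is r_3 = 0.55, with a weaker echo at lag 6 (0.29); the remaining lags stay at or below 0.00.
The dominant spike at lag 3 indicates a seasonal period of 3.

3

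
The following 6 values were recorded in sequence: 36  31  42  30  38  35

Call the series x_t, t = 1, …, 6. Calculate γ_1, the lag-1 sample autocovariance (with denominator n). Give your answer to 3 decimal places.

Mean x̄ = (36 + 31 + 42 + 30 + 38 + 35)/6 = 35.3333
Deviations: 0.6667, -4.3333, 6.6667, -5.3333, 2.6667, -0.3333
Σ_{t=1}^{5}(x_t−x̄)(x_{t+1}−x̄) = -82.4444
γ_1 = -82.4444 / 6 = -13.741

-13.741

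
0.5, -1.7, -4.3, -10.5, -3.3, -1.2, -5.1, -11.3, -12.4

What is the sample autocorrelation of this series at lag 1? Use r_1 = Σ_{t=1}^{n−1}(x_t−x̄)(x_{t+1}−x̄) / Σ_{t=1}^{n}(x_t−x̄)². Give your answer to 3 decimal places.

Mean x̄ = (0.5 − 1.7 − 4.3 − 10.5 − 3.3 − 1.2 − 5.1 − 11.3 − 12.4)/9 = -5.4778
Numerator Σ_{t=1}^{8}(x_t−x̄)(x_{t+1}−x̄) = 59.2151
Denominator Σ(x_t−x̄)² = 181.6156
r_1 = 59.2151 / 181.6156 = 0.326

0.326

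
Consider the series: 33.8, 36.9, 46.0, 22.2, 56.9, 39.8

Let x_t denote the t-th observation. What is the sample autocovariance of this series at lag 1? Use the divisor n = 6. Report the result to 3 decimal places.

-68.242

Mean x̄ = (33.8 + 36.9 + 46.0 + 22.2 + 56.9 + 39.8)/6 = 39.2667
Σ_{t=1}^{5}(x_t−x̄)(x_{t+1}−x̄) = -409.4511
γ_1 = -409.4511 / 6 = -68.242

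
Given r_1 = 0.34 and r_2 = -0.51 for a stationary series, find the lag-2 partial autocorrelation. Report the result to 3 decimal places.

-0.707

φ_{22} = (r_2 − r_1²) / (1 − r_1²)
r_1² = (0.34)² = 0.1156
Numerator = -0.51 − 0.1156 = -0.6256; denominator = 1 − 0.1156 = 0.8844
φ_{22} = -0.6256 / 0.8844 = -0.707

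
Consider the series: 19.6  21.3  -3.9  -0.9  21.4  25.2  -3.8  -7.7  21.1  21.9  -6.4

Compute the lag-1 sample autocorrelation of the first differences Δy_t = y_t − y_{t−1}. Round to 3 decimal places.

First differences Δy: 1.7, -25.2, 3.0, 22.3, 3.8, -29.0, -3.9, 28.8, 0.8, -28.3
Mean of differences = -2.6000
Numerator Σ(Δy_t−Δȳ)(Δy_{t+1}−Δȳ) = -81.0200
Denominator Σ(Δy_t−Δȳ)² = 3578.2400
r_1(Δy) = -81.0200 / 3578.2400 = -0.023

-0.023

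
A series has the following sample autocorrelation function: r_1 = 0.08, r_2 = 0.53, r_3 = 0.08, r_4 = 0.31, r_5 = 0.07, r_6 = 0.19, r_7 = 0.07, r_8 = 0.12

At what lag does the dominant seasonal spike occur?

The largest autocorrelation is r_2 = 0.53, with weaker echoes at lags 4 (0.31) and 6 (0.19); the remaining lags stay at or below 0.12.
The dominant spike at lag 2 indicates a seasonal period of 2.

2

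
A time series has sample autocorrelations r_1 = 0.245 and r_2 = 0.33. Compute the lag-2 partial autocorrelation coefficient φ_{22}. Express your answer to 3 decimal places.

φ_{22} = (r_2 − r_1²) / (1 − r_1²)
r_1² = (0.245)² = 0.060025
Numerator = 0.33 − 0.0600 = 0.2700; denominator = 1 − 0.0600 = 0.9400
φ_{22} = 0.2700 / 0.9400 = 0.287

0.287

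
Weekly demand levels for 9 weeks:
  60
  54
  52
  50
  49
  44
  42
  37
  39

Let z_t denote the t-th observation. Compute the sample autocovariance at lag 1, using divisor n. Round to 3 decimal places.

31.805

Mean z̄ = (60 + 54 + 52 + 50 + 49 + 44 + 42 + 37 + 39)/9 = 47.4444
Σ_{t=1}^{8}(z_t−z̄)(z_{t+1}−z̄) = 286.2469
γ_1 = 286.2469 / 9 = 31.805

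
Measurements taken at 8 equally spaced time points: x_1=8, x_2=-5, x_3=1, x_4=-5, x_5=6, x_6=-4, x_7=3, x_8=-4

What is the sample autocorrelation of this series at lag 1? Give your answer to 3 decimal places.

-0.667

Mean x̄ = (8 − 5 + 1 − 5 + 6 − 4 + 3 − 4)/8 = 0.0000
Deviations from mean: 8.0000, -5.0000, 1.0000, -5.0000, 6.0000, -4.0000, 3.0000, -4.0000
Numerator Σ_{t=1}^{7}(x_t−x̄)(x_{t+1}−x̄) = -128.0000
Denominator Σ(x_t−x̄)² = 192.0000
r_1 = -128.0000 / 192.0000 = -0.667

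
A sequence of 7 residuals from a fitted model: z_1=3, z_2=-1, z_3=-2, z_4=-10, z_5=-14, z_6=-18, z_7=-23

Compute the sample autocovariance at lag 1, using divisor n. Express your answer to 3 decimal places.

Mean z̄ = (3 − 1 − 2 − 10 − 14 − 18 − 23)/7 = -9.2857
Σ_{t=1}^{6}(z_t−z̄)(z_{t+1}−z̄) = 320.9184
γ_1 = 320.9184 / 7 = 45.845

45.845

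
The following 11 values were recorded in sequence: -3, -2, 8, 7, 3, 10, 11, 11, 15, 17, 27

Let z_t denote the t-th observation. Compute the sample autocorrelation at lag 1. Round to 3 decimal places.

0.490

Mean z̄ = (-3 − 2 + 8 + 7 + 3 + 10 + 11 + 11 + 15 + 17 + 27)/11 = 9.4545
Numerator Σ_{t=1}^{10}(z_t−z̄)(z_{t+1}−z̄) = 361.2479
Denominator Σ(z_t−z̄)² = 736.7273
r_1 = 361.2479 / 736.7273 = 0.490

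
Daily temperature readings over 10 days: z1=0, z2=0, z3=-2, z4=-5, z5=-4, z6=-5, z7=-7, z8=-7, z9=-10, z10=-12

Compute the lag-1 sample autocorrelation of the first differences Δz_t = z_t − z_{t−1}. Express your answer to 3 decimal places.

First differences Δz: 0, -2, -3, 1, -1, -2, 0, -3, -2
Mean of differences = -1.3333
Numerator Σ(Δz_t−Δz̄)(Δz_{t+1}−Δz̄) = -5.1111
Denominator Σ(Δz_t−Δz̄)² = 16.0000
r_1(Δz) = -5.1111 / 16.0000 = -0.319

-0.319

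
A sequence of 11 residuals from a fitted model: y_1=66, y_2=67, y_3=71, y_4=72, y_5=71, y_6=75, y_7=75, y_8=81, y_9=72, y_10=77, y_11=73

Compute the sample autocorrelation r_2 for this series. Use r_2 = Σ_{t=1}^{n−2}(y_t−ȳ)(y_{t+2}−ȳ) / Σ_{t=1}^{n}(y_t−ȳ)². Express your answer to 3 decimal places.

0.359

Mean ȳ = (66 + 67 + 71 + 72 + 71 + 75 + 75 + 81 + 72 + 77 + 73)/11 = 72.7273
Numerator Σ_{t=1}^{9}(y_t−ȳ)(y_{t+2}−ȳ) = 65.4876
Denominator Σ(y_t−ȳ)² = 182.1818
r_2 = 65.4876 / 182.1818 = 0.359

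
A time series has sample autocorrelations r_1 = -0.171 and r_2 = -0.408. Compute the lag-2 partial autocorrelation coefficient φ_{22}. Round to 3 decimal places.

-0.450

φ_{22} = (r_2 − r_1²) / (1 − r_1²)
r_1² = (-0.171)² = 0.029241
Numerator = -0.408 − 0.0292 = -0.4372; denominator = 1 − 0.0292 = 0.9708
φ_{22} = -0.4372 / 0.9708 = -0.450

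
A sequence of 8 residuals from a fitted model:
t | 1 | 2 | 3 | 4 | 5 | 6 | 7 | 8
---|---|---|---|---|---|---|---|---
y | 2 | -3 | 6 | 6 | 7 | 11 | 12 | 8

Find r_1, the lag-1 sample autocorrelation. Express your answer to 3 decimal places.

0.507

Mean ȳ = (2 − 3 + 6 + 6 + 7 + 11 + 12 + 8)/8 = 6.1250
Deviations from mean: -4.1250, -9.1250, -0.1250, -0.1250, 0.8750, 4.8750, 5.8750, 1.8750
Σ(y_t−ȳ)(y_{t+1}−ȳ) = (37.6406) + (1.1406) + (0.0156) + (-0.1094) + (4.2656) + (28.6406) + (11.0156) = 82.6094
Denominator Σ(y_t−ȳ)² = 162.8750
r_1 = 82.6094 / 162.8750 = 0.507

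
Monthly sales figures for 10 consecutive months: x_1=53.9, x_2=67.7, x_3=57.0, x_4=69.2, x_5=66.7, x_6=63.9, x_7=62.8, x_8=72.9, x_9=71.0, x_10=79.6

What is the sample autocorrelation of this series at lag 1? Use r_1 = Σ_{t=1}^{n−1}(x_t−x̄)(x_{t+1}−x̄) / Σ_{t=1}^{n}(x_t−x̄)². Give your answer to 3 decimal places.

0.042

Mean x̄ = (53.9 + 67.7 + 57.0 + 69.2 + 66.7 + 63.9 + 62.8 + 72.9 + 71.0 + 79.6)/10 = 66.4700
Numerator Σ_{t=1}^{9}(x_t−x̄)(x_{t+1}−x̄) = 21.5151
Denominator Σ(x_t−x̄)² = 511.0410
r_1 = 21.5151 / 511.0410 = 0.042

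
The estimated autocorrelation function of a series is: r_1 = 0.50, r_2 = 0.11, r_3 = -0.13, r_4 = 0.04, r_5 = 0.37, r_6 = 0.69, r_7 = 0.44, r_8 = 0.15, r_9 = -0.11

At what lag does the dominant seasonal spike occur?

The largest autocorrelation is r_6 = 0.69; the remaining lags stay at or below 0.50. The elevated value at lag 1 (0.50), dropping to 0.11 at lag 2, reflects decaying short-term dependence rather than seasonality.
The dominant spike at lag 6 indicates a seasonal period of 6.

6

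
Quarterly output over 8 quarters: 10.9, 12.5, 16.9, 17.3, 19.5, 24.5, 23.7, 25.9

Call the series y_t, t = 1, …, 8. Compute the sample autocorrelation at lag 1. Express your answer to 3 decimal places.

Mean ȳ = (10.9 + 12.5 + 16.9 + 17.3 + 19.5 + 24.5 + 23.7 + 25.9)/8 = 18.9000
Deviations from mean: -8.0000, -6.4000, -2.0000, -1.6000, 0.6000, 5.6000, 4.8000, 7.0000
Σ(y_t−ȳ)(y_{t+1}−ȳ) = (51.2000) + (12.8000) + (3.2000) + (-0.9600) + (3.3600) + (26.8800) + (33.6000) = 130.0800
Denominator Σ(y_t−ȳ)² = 215.2800
r_1 = 130.0800 / 215.2800 = 0.604

0.604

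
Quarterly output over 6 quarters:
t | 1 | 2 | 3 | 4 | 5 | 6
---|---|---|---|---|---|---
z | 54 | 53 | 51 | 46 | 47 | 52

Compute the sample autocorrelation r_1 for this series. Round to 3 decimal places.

Mean z̄ = (54 + 53 + 51 + 46 + 47 + 52)/6 = 50.5000
Deviations from mean: 3.5000, 2.5000, 0.5000, -4.5000, -3.5000, 1.5000
Σ(z_t−z̄)(z_{t+1}−z̄) = (8.7500) + (1.2500) + (-2.2500) + (15.7500) + (-5.2500) = 18.2500
Denominator Σ(z_t−z̄)² = 53.5000
r_1 = 18.2500 / 53.5000 = 0.341

0.341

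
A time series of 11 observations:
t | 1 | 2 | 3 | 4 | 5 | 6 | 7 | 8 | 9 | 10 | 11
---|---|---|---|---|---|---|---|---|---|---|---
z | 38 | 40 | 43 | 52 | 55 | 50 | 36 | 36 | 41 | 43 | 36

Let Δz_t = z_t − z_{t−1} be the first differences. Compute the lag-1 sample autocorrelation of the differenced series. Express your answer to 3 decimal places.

0.278

First differences Δz: 2, 3, 9, 3, -5, -14, 0, 5, 2, -7
Mean of differences = -0.2000
Numerator Σ(Δz_t−Δz̄)(Δz_{t+1}−Δz̄) = 111.5600
Denominator Σ(Δz_t−Δz̄)² = 401.6000
r_1(Δz) = 111.5600 / 401.6000 = 0.278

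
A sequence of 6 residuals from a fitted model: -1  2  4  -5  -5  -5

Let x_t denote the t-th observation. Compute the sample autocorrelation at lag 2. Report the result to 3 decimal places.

Mean x̄ = (-1 + 2 + 4 − 5 − 5 − 5)/6 = -1.6667
Numerator Σ_{t=1}^{4}(x_t−x̄)(x_{t+2}−x̄) = -16.2222
Denominator Σ(x_t−x̄)² = 79.3333
r_2 = -16.2222 / 79.3333 = -0.204

-0.204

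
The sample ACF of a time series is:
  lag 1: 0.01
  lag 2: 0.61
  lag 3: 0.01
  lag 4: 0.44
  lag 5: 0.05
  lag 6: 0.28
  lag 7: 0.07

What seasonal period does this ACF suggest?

2

The largest autocorrelation is r_2 = 0.61, with weaker echoes at lags 4 (0.44) and 6 (0.28); the remaining lags stay at or below 0.07.
The dominant spike at lag 2 indicates a seasonal period of 2.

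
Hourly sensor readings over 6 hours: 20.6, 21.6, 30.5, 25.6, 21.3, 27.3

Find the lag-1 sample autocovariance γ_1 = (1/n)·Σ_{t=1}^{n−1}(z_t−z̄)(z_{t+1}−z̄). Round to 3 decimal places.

-1.992

Mean z̄ = (20.6 + 21.6 + 30.5 + 25.6 + 21.3 + 27.3)/6 = 24.4833
Σ_{t=1}^{5}(z_t−z̄)(z_{t+1}−z̄) = -11.9536
γ_1 = -11.9536 / 6 = -1.992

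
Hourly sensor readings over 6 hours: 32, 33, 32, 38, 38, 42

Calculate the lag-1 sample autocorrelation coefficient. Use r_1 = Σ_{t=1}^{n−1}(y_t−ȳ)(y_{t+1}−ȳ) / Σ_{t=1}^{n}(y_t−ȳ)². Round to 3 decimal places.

Mean ȳ = (32 + 33 + 32 + 38 + 38 + 42)/6 = 35.8333
Deviations from mean: -3.8333, -2.8333, -3.8333, 2.1667, 2.1667, 6.1667
Σ(y_t−ȳ)(y_{t+1}−ȳ) = (10.8611) + (10.8611) + (-8.3056) + (4.6944) + (13.3611) = 31.4722
Denominator Σ(y_t−ȳ)² = 84.8333
r_1 = 31.4722 / 84.8333 = 0.371

0.371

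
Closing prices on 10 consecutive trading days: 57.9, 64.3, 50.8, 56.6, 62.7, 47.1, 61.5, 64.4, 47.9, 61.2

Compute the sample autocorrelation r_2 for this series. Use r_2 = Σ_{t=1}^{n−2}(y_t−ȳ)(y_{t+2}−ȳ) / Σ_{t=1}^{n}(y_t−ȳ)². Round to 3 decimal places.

Mean ȳ = (57.9 + 64.3 + 50.8 + 56.6 + 62.7 + 47.1 + 61.5 + 64.4 + 47.9 + 61.2)/10 = 57.4400
Numerator Σ_{t=1}^{8}(y_t−ȳ)(y_{t+2}−ȳ) = -98.2312
Denominator Σ(y_t−ȳ)² = 396.7240
r_2 = -98.2312 / 396.7240 = -0.248

-0.248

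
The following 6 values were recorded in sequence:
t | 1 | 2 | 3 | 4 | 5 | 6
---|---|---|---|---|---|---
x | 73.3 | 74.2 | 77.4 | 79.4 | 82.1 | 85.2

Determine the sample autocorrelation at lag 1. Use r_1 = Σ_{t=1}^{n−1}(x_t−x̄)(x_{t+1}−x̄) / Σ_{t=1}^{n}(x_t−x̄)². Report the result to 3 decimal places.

Mean x̄ = (73.3 + 74.2 + 77.4 + 79.4 + 82.1 + 85.2)/6 = 78.6000
Deviations from mean: -5.3000, -4.4000, -1.2000, 0.8000, 3.5000, 6.6000
Numerator Σ_{t=1}^{5}(x_t−x̄)(x_{t+1}−x̄) = 53.5400
Denominator Σ(x_t−x̄)² = 105.3400
r_1 = 53.5400 / 105.3400 = 0.508

0.508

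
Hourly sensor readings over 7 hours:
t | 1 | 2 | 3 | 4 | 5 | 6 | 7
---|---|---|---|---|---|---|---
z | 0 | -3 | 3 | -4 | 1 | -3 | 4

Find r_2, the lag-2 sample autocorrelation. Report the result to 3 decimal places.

Mean z̄ = (0 − 3 + 3 − 4 + 1 − 3 + 4)/7 = -0.2857
Σ(z_t−z̄)(z_{t+2}−z̄) = (0.9388) + (10.0816) + (4.2245) + (10.0816) + (5.5102) = 30.8367
Denominator Σ(z_t−z̄)² = 59.4286
r_2 = 30.8367 / 59.4286 = 0.519

0.519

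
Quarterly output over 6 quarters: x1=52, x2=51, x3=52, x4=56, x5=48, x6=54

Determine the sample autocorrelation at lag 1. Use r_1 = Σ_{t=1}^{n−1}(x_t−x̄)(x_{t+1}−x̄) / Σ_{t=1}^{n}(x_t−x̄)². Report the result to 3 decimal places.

-0.648

Mean x̄ = (52 + 51 + 52 + 56 + 48 + 54)/6 = 52.1667
Numerator Σ_{t=1}^{5}(x_t−x̄)(x_{t+1}−x̄) = -23.8611
Denominator Σ(x_t−x̄)² = 36.8333
r_1 = -23.8611 / 36.8333 = -0.648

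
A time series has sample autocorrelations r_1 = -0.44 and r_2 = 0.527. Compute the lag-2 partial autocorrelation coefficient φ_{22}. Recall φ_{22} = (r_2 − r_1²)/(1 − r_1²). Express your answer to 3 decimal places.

φ_{22} = (r_2 − r_1²) / (1 − r_1²)
r_1² = (-0.44)² = 0.1936
Numerator = 0.527 − 0.1936 = 0.3334; denominator = 1 − 0.1936 = 0.8064
φ_{22} = 0.3334 / 0.8064 = 0.413

0.413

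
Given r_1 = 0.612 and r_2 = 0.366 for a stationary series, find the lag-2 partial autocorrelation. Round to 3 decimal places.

-0.014

φ_{22} = (r_2 − r_1²) / (1 − r_1²)
r_1² = (0.612)² = 0.374544
Numerator = 0.366 − 0.3745 = -0.0085; denominator = 1 − 0.3745 = 0.6255
φ_{22} = -0.0085 / 0.6255 = -0.014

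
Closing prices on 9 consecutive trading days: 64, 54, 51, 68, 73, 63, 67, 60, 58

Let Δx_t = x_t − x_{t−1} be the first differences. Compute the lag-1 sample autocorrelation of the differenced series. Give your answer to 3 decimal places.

-0.061

First differences Δx: -10, -3, 17, 5, -10, 4, -7, -2
Mean of differences = -0.7500
Numerator Σ(Δx_t−Δx̄)(Δx_{t+1}−Δx̄) = -36.0625
Denominator Σ(Δx_t−Δx̄)² = 587.5000
r_1(Δx) = -36.0625 / 587.5000 = -0.061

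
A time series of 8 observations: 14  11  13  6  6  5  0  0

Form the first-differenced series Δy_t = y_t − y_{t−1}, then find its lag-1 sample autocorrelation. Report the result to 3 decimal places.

First differences Δy: -3, 2, -7, 0, -1, -5, 0
Mean of differences = -2.0000
Numerator Σ(Δy_t−Δȳ)(Δy_{t+1}−Δȳ) = -41.0000
Denominator Σ(Δy_t−Δȳ)² = 60.0000
r_1(Δy) = -41.0000 / 60.0000 = -0.683

-0.683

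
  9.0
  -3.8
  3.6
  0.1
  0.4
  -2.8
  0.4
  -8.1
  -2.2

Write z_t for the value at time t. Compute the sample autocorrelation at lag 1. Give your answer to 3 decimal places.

Mean z̄ = (9.0 − 3.8 + 3.6 + 0.1 + 0.4 − 2.8 + 0.4 − 8.1 − 2.2)/9 = -0.3778
Numerator Σ_{t=1}^{8}(z_t−z̄)(z_{t+1}−z̄) = -39.1360
Denominator Σ(z_t−z̄)² = 185.7356
r_1 = -39.1360 / 185.7356 = -0.211

-0.211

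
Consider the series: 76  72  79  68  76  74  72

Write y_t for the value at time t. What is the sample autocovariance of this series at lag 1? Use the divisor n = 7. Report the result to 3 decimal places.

-8.023

Mean ȳ = (76 + 72 + 79 + 68 + 76 + 74 + 72)/7 = 73.8571
Σ_{t=1}^{6}(y_t−ȳ)(y_{t+1}−ȳ) = -56.1633
γ_1 = -56.1633 / 7 = -8.023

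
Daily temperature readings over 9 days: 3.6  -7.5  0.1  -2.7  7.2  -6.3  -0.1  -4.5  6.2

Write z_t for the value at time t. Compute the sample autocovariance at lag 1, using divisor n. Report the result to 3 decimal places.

-13.997

Mean z̄ = (3.6 − 7.5 + 0.1 − 2.7 + 7.2 − 6.3 − 0.1 − 4.5 + 6.2)/9 = -0.4444
Σ_{t=1}^{8}(z_t−z̄)(z_{t+1}−z̄) = -125.9709
γ_1 = -125.9709 / 9 = -13.997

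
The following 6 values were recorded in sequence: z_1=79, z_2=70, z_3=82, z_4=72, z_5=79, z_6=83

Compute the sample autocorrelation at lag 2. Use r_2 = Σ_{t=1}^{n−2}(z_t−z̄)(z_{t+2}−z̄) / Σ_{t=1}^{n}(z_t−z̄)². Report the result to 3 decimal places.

Mean z̄ = (79 + 70 + 82 + 72 + 79 + 83)/6 = 77.5000
Deviations from mean: 1.5000, -7.5000, 4.5000, -5.5000, 1.5000, 5.5000
Σ(z_t−z̄)(z_{t+2}−z̄) = (6.7500) + (41.2500) + (6.7500) + (-30.2500) = 24.5000
Denominator Σ(z_t−z̄)² = 141.5000
r_2 = 24.5000 / 141.5000 = 0.173

0.173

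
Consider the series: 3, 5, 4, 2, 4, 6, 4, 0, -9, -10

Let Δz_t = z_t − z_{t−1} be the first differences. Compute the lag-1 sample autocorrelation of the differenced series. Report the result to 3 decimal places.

First differences Δz: 2, -1, -2, 2, 2, -2, -4, -9, -1
Mean of differences = -1.4444
Numerator Σ(Δz_t−Δz̄)(Δz_{t+1}−Δz̄) = 26.6914
Denominator Σ(Δz_t−Δz̄)² = 100.2222
r_1(Δz) = 26.6914 / 100.2222 = 0.266

0.266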